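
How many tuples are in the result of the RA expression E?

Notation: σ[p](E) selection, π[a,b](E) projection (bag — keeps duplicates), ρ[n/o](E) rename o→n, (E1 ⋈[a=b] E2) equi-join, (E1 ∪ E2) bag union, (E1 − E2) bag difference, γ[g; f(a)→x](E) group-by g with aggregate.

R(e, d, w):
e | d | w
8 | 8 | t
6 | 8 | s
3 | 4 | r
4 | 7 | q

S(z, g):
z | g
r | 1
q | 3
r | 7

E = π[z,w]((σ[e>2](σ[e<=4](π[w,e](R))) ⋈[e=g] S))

Per-node cardinality:
  R → 4
  π[w,e](R) → 4
  σ[e<=4](π[w,e](R)) → 2
  σ[e>2](σ[e<=4](π[w,e](R))) → 2
  S → 3
  (σ[e>2](σ[e<=4](π[w,e](R))) ⋈[e=g] S) → 1
  π[z,w]((σ[e>2](σ[e<=4](π[w,e](R))) ⋈[e=g] S)) → 1

|E| = 1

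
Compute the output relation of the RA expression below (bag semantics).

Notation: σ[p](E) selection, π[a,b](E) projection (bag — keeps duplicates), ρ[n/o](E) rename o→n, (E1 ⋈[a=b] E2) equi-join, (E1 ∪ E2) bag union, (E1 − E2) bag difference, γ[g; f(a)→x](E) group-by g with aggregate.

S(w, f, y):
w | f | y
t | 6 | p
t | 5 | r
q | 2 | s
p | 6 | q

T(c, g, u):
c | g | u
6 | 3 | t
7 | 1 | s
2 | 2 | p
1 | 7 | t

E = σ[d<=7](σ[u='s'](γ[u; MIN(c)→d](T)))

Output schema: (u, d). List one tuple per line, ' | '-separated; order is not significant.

Per-node cardinality:
  T → 4
  γ[u; MIN(c)→d](T) → 3
  σ[u='s'](γ[u; MIN(c)→d](T)) → 1
  σ[d<=7](σ[u='s'](γ[u; MIN(c)→d](T))) → 1

== RESULT ==
u | d
s | 7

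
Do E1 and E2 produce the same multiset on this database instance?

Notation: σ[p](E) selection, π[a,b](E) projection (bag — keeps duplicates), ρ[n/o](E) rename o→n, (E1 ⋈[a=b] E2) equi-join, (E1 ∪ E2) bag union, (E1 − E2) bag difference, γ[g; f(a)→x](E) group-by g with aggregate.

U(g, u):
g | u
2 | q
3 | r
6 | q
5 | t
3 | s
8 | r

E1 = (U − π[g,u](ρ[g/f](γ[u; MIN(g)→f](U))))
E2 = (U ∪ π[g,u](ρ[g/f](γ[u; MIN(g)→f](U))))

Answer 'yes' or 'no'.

E1 subexpression sizes:
  U → 6
  U → 6
  γ[u; MIN(g)→f](U) → 4
  ρ[g/f](γ[u; MIN(g)→f](U)) → 4
  π[g,u](ρ[g/f](γ[u; MIN(g)→f](U))) → 4
  (U − π[g,u](ρ[g/f](γ[u; MIN(g)→f](U)))) → 2
E2 subexpression sizes:
  U → 6
  U → 6
  γ[u; MIN(g)→f](U) → 4
  ρ[g/f](γ[u; MIN(g)→f](U)) → 4
  π[g,u](ρ[g/f](γ[u; MIN(g)→f](U))) → 4
  (U ∪ π[g,u](ρ[g/f](γ[u; MIN(g)→f](U)))) → 10

E1 result:
g | u
6 | q
8 | r
E2 result:
g | u
2 | q
2 | q
3 | r
3 | r
3 | s
3 | s
5 | t
5 | t
6 | q
8 | r
Witness: (3, 's') appears 0× in E1 but 2× in E2.

no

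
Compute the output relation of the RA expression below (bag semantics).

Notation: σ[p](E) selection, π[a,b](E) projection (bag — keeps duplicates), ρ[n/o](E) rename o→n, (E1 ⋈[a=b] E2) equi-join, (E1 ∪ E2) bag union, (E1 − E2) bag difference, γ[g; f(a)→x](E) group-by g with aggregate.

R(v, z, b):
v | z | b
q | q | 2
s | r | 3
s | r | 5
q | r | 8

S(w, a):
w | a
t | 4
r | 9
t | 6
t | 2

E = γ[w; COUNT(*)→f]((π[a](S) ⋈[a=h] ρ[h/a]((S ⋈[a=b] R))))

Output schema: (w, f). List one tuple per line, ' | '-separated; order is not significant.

Subexpression sizes:
  S → 4
  π[a](S) → 4
  S → 4
  R → 4
  (S ⋈[a=b] R) → 1
  ρ[h/a]((S ⋈[a=b] R)) → 1
  (π[a](S) ⋈[a=h] ρ[h/a]((S ⋈[a=b] R))) → 1
  γ[w; COUNT(*)→f]((π[a](S) ⋈[a=h] ρ[h/a]((S ⋈[a=b] R)))) → 1

== RESULT ==
w | f
t | 1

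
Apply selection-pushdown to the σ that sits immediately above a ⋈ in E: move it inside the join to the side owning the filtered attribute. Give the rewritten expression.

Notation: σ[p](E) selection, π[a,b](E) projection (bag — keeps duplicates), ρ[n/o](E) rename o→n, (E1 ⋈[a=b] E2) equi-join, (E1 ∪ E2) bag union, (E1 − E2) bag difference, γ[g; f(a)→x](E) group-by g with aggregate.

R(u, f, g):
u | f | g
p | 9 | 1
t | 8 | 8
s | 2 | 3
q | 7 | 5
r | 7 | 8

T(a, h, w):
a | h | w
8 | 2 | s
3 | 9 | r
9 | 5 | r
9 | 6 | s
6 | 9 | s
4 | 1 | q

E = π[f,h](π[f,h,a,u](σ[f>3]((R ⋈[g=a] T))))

σ filters on f, owned by the left side.
E' = π[f,h](π[f,h,a,u]((σ[f>3](R) ⋈[g=a] T)))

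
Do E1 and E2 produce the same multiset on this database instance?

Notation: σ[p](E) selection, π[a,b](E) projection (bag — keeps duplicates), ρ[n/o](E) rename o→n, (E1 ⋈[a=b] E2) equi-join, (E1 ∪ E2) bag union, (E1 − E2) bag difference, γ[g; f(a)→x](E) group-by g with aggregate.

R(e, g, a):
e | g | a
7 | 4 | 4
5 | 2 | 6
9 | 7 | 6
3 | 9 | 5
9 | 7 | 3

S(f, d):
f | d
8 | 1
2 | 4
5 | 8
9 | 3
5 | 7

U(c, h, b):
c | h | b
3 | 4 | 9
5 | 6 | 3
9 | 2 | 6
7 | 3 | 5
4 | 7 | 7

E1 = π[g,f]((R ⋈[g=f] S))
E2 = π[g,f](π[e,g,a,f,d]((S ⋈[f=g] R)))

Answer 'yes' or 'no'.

E1 per-node cardinality:
  R → 5
  S → 5
  (R ⋈[g=f] S) → 2
  π[g,f]((R ⋈[g=f] S)) → 2
E2 per-node cardinality:
  S → 5
  R → 5
  (S ⋈[f=g] R) → 2
  π[e,g,a,f,d]((S ⋈[f=g] R)) → 2
  π[g,f](π[e,g,a,f,d]((S ⋈[f=g] R))) → 2

E1 and E2 produce the same multiset:
g | f
2 | 2
9 | 9

yes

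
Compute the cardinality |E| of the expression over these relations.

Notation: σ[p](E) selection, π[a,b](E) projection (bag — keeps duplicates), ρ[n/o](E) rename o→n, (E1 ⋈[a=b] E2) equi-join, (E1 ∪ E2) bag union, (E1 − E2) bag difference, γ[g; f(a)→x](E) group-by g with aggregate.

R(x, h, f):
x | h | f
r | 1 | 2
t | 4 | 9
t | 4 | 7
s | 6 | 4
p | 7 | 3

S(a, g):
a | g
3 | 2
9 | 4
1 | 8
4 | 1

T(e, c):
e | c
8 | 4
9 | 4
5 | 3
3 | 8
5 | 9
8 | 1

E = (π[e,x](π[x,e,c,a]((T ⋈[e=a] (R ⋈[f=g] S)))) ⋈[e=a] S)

Stepwise |·|:
  T → 6
  R → 5
  S → 4
  (R ⋈[f=g] S) → 2
  (T ⋈[e=a] (R ⋈[f=g] S)) → 2
  π[x,e,c,a]((T ⋈[e=a] (R ⋈[f=g] S))) → 2
  π[e,x](π[x,e,c,a]((T ⋈[e=a] (R ⋈[f=g] S)))) → 2
  S → 4
  (π[e,x](π[x,e,c,a]((T ⋈[e=a] (R ⋈[f=g] S)))) ⋈[e=a] S) → 2

|E| = 2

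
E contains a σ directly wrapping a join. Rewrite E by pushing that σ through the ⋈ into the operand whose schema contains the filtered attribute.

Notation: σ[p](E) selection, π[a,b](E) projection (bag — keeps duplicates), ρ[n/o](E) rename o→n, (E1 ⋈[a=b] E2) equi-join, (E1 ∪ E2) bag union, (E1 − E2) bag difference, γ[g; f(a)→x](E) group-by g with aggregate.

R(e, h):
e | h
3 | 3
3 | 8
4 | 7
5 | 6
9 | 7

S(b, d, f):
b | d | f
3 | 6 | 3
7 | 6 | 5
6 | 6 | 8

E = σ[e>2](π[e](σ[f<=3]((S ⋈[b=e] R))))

σ filters on f, owned by the left side.
E' = σ[e>2](π[e]((σ[f<=3](S) ⋈[b=e] R)))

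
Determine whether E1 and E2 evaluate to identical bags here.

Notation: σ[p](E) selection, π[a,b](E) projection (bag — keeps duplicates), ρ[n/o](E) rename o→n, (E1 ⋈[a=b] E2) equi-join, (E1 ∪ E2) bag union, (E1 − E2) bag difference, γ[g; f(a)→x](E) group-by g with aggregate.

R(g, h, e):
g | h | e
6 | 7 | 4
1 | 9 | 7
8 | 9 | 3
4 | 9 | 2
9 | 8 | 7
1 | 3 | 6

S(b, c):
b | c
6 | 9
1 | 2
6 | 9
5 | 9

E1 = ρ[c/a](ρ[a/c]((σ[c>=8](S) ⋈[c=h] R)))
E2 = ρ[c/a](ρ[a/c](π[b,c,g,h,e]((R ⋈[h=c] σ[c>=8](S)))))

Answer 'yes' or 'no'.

E1 per-node cardinality:
  S → 4
  σ[c>=8](S) → 3
  R → 6
  (σ[c>=8](S) ⋈[c=h] R) → 9
  ρ[a/c]((σ[c>=8](S) ⋈[c=h] R)) → 9
  ρ[c/a](ρ[a/c]((σ[c>=8](S) ⋈[c=h] R))) → 9
E2 per-node cardinality:
  R → 6
  S → 4
  σ[c>=8](S) → 3
  (R ⋈[h=c] σ[c>=8](S)) → 9
  π[b,c,g,h,e]((R ⋈[h=c] σ[c>=8](S))) → 9
  ρ[a/c](π[b,c,g,h,e]((R ⋈[h=c] σ[c>=8](S)))) → 9
  ρ[c/a](ρ[a/c](π[b,c,g,h,e]((R ⋈[h=c] σ[c>=8](S))))) → 9

E1 and E2 produce the same multiset:
b | c | g | h | e
5 | 9 | 1 | 9 | 7
5 | 9 | 4 | 9 | 2
5 | 9 | 8 | 9 | 3
6 | 9 | 1 | 9 | 7
6 | 9 | 1 | 9 | 7
6 | 9 | 4 | 9 | 2
6 | 9 | 4 | 9 | 2
6 | 9 | 8 | 9 | 3
6 | 9 | 8 | 9 | 3

yes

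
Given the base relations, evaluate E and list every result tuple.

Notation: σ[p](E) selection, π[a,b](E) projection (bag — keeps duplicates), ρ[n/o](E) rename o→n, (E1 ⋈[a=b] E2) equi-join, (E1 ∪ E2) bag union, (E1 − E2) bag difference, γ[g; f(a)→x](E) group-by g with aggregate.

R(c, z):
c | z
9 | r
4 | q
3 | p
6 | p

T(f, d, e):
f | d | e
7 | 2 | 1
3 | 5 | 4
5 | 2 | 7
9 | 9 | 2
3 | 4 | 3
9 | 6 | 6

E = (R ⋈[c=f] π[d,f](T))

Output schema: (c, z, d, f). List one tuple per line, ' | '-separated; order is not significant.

Subexpression sizes:
  R → 4
  T → 6
  π[d,f](T) → 6
  (R ⋈[c=f] π[d,f](T)) → 4

== RESULT ==
c | z | d | f
3 | p | 4 | 3
3 | p | 5 | 3
9 | r | 6 | 9
9 | r | 9 | 9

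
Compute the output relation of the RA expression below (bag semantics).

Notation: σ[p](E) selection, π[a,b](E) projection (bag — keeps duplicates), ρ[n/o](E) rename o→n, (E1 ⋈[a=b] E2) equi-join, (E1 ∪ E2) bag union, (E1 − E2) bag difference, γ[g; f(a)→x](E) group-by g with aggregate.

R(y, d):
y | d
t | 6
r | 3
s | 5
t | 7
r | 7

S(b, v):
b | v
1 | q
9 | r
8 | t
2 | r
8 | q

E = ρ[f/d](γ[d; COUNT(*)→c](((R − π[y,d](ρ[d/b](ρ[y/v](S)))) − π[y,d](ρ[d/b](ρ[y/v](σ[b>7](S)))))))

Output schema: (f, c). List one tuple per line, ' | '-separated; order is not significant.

Row counts bottom-up:
  R → 5
  S → 5
  ρ[y/v](S) → 5
  ρ[d/b](ρ[y/v](S)) → 5
  π[y,d](ρ[d/b](ρ[y/v](S))) → 5
  (R − π[y,d](ρ[d/b](ρ[y/v](S)))) → 5
  S → 5
  σ[b>7](S) → 3
  ρ[y/v](σ[b>7](S)) → 3
  ρ[d/b](ρ[y/v](σ[b>7](S))) → 3
  π[y,d](ρ[d/b](ρ[y/v](σ[b>7](S)))) → 3
  ((R − π[y,d](ρ[d/b](ρ[y/v](S)))) − π[y,d](ρ[d/b](ρ[y/v](σ[b>7](S))))) → 5
  γ[d; COUNT(*)→c](((R − π[y,d](ρ[d/b](ρ[y/v](S)))) − π[y,d](ρ[d/b](ρ[y/v](σ[b>7](S)))))) → 4
  ρ[f/d](γ[d; COUNT(*)→c](((R − π[y,d](ρ[d/b](ρ[y/v](S)))) − π[y,d](ρ[d/b](ρ[y/v](σ[b>7](S))))))) → 4

== RESULT ==
f | c
3 | 1
5 | 1
6 | 1
7 | 2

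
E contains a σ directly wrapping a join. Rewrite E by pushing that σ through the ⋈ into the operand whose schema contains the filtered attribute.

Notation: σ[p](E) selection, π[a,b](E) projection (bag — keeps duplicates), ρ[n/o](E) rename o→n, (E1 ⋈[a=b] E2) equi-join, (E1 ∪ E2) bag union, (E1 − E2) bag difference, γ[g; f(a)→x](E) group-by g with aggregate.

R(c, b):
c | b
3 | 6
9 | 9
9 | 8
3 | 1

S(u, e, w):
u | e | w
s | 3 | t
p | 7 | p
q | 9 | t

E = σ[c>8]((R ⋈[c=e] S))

σ filters on c, owned by the left side.
E' = (σ[c>8](R) ⋈[c=e] S)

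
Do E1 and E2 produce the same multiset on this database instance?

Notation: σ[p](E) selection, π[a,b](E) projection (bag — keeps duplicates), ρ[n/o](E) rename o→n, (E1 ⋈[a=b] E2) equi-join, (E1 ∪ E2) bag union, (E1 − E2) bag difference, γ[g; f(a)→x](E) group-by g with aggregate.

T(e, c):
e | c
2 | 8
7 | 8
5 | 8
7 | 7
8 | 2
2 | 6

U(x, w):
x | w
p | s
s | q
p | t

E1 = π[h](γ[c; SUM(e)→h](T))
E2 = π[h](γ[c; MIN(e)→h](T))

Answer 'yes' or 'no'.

E1 stepwise |·|:
  T → 6
  γ[c; SUM(e)→h](T) → 4
  π[h](γ[c; SUM(e)→h](T)) → 4
E2 stepwise |·|:
  T → 6
  γ[c; MIN(e)→h](T) → 4
  π[h](γ[c; MIN(e)→h](T)) → 4

E1 result:
h
2
7
8
14
E2 result:
h
2
2
7
8
Witness: (2,) appears 1× in E1 but 2× in E2.

no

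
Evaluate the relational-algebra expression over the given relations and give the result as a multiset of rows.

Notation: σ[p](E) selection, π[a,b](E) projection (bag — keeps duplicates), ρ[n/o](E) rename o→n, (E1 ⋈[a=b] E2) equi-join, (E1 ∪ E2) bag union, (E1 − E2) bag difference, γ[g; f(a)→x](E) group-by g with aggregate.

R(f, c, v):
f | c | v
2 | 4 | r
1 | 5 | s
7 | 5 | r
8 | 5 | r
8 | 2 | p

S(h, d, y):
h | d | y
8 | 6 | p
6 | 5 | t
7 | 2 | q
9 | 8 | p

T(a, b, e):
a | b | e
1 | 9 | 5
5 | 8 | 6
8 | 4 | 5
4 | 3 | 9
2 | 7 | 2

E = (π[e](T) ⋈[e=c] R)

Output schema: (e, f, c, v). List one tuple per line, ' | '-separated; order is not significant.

Per-node cardinality:
  T → 5
  π[e](T) → 5
  R → 5
  (π[e](T) ⋈[e=c] R) → 7

== RESULT ==
e | f | c | v
2 | 8 | 2 | p
5 | 1 | 5 | s
5 | 1 | 5 | s
5 | 7 | 5 | r
5 | 7 | 5 | r
5 | 8 | 5 | r
5 | 8 | 5 | r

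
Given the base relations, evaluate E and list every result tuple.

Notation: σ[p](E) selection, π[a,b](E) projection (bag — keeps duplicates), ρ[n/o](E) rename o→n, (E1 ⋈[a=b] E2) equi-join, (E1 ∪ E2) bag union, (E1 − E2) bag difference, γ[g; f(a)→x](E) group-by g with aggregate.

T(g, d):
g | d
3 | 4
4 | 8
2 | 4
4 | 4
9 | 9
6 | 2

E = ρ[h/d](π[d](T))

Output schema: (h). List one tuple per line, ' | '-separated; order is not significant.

Per-node cardinality:
  T → 6
  π[d](T) → 6
  ρ[h/d](π[d](T)) → 6

== RESULT ==
h
2
4
4
4
8
9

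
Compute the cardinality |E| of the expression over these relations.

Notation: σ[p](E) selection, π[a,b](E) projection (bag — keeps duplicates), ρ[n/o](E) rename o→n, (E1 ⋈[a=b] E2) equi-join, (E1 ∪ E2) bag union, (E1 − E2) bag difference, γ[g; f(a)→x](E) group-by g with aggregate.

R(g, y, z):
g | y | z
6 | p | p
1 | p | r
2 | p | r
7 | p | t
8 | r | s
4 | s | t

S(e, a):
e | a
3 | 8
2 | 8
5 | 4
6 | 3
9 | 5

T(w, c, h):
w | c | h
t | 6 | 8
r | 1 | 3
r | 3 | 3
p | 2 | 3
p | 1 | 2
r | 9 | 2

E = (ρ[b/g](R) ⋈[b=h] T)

Subexpression sizes:
  R → 6
  ρ[b/g](R) → 6
  T → 6
  (ρ[b/g](R) ⋈[b=h] T) → 3

|E| = 3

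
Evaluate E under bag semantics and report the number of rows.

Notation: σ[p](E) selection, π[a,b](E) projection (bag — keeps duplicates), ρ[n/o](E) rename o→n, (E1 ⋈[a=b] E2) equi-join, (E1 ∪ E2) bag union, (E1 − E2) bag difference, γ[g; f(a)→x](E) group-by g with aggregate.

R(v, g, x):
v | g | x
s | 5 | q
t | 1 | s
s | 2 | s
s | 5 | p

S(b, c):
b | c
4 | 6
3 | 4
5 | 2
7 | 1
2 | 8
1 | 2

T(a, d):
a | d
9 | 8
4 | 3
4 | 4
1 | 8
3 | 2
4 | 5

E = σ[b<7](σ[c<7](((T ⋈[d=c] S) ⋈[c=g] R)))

Stepwise |·|:
  T → 6
  S → 6
  (T ⋈[d=c] S) → 5
  R → 4
  ((T ⋈[d=c] S) ⋈[c=g] R) → 2
  σ[c<7](((T ⋈[d=c] S) ⋈[c=g] R)) → 2
  σ[b<7](σ[c<7](((T ⋈[d=c] S) ⋈[c=g] R))) → 2

|E| = 2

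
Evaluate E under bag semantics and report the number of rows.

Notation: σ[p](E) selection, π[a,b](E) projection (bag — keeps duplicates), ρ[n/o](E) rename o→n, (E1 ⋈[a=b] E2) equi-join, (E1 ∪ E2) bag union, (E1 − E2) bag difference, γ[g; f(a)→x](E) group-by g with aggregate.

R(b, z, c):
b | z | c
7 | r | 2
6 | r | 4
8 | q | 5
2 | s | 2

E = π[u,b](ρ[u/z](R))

Stepwise |·|:
  R → 4
  ρ[u/z](R) → 4
  π[u,b](ρ[u/z](R)) → 4

|E| = 4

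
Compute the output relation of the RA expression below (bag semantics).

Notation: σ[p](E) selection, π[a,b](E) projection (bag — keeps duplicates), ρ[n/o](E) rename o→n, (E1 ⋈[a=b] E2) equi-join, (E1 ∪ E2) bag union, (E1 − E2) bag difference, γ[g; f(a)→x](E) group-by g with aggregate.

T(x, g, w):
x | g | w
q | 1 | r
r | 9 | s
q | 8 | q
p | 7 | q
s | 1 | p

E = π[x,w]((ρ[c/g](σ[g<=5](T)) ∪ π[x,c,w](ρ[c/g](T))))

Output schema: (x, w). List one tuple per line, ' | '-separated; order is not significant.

Per-node cardinality:
  T → 5
  σ[g<=5](T) → 2
  ρ[c/g](σ[g<=5](T)) → 2
  T → 5
  ρ[c/g](T) → 5
  π[x,c,w](ρ[c/g](T)) → 5
  (ρ[c/g](σ[g<=5](T)) ∪ π[x,c,w](ρ[c/g](T))) → 7
  π[x,w]((ρ[c/g](σ[g<=5](T)) ∪ π[x,c,w](ρ[c/g](T)))) → 7

== RESULT ==
x | w
p | q
q | q
q | r
q | r
r | s
s | p
s | p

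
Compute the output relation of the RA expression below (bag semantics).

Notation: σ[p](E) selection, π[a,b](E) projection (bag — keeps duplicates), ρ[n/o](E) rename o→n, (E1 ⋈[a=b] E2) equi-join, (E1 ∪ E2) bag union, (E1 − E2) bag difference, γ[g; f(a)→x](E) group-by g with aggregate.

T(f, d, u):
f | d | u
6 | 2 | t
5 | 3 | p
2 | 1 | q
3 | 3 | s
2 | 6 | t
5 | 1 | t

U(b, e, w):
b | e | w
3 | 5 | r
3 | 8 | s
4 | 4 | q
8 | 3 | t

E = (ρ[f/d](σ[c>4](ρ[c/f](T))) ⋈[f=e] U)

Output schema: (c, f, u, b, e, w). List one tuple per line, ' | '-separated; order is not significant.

Per-node cardinality:
  T → 6
  ρ[c/f](T) → 6
  σ[c>4](ρ[c/f](T)) → 3
  ρ[f/d](σ[c>4](ρ[c/f](T))) → 3
  U → 4
  (ρ[f/d](σ[c>4](ρ[c/f](T))) ⋈[f=e] U) → 1

== RESULT ==
c | f | u | b | e | w
5 | 3 | p | 8 | 3 | t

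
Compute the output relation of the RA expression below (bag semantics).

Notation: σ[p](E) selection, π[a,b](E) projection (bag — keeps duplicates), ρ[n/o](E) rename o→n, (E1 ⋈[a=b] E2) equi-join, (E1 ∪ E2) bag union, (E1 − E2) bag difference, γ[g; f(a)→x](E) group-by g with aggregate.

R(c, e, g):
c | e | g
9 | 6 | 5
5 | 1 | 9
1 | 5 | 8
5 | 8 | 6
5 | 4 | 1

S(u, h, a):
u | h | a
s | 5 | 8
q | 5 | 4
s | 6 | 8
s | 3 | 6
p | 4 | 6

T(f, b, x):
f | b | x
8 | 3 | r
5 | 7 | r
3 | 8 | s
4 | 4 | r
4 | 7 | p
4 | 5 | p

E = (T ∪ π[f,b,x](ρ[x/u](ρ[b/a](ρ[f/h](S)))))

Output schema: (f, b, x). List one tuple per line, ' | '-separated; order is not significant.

Subexpression sizes:
  T → 6
  S → 5
  ρ[f/h](S) → 5
  ρ[b/a](ρ[f/h](S)) → 5
  ρ[x/u](ρ[b/a](ρ[f/h](S))) → 5
  π[f,b,x](ρ[x/u](ρ[b/a](ρ[f/h](S)))) → 5
  (T ∪ π[f,b,x](ρ[x/u](ρ[b/a](ρ[f/h](S))))) → 11

== RESULT ==
f | b | x
3 | 6 | s
3 | 8 | s
4 | 4 | r
4 | 5 | p
4 | 6 | p
4 | 7 | p
5 | 4 | q
5 | 7 | r
5 | 8 | s
6 | 8 | s
8 | 3 | r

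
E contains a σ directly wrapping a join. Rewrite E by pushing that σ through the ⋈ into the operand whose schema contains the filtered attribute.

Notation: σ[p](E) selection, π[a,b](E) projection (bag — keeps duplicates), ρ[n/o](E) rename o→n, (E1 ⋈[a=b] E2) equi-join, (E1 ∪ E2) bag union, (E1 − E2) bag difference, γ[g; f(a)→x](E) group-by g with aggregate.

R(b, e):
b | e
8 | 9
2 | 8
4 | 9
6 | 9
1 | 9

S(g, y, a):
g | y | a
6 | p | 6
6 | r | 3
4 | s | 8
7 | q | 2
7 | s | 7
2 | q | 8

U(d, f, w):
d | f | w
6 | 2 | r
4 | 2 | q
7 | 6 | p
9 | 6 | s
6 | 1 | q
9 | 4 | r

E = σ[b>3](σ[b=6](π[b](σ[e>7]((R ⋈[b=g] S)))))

σ filters on e, owned by the left side.
E' = σ[b>3](σ[b=6](π[b]((σ[e>7](R) ⋈[b=g] S))))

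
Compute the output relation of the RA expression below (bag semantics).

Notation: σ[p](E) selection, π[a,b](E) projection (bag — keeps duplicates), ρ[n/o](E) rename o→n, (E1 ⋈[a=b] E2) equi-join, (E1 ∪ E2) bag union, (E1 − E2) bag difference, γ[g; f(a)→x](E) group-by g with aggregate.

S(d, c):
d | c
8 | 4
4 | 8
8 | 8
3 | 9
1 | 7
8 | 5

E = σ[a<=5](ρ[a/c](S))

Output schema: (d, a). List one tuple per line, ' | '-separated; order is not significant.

Per-node cardinality:
  S → 6
  ρ[a/c](S) → 6
  σ[a<=5](ρ[a/c](S)) → 2

== RESULT ==
d | a
8 | 4
8 | 5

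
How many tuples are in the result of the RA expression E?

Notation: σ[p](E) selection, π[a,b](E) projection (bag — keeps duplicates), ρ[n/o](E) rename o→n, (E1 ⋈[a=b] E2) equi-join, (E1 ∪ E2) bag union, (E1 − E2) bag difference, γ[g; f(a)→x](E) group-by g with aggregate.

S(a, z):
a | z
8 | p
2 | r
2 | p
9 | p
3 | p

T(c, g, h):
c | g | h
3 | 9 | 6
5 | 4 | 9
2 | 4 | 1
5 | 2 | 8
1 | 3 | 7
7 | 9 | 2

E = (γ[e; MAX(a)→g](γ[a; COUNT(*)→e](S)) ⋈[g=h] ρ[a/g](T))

Row counts bottom-up:
  S → 5
  γ[a; COUNT(*)→e](S) → 4
  γ[e; MAX(a)→g](γ[a; COUNT(*)→e](S)) → 2
  T → 6
  ρ[a/g](T) → 6
  (γ[e; MAX(a)→g](γ[a; COUNT(*)→e](S)) ⋈[g=h] ρ[a/g](T)) → 2

|E| = 2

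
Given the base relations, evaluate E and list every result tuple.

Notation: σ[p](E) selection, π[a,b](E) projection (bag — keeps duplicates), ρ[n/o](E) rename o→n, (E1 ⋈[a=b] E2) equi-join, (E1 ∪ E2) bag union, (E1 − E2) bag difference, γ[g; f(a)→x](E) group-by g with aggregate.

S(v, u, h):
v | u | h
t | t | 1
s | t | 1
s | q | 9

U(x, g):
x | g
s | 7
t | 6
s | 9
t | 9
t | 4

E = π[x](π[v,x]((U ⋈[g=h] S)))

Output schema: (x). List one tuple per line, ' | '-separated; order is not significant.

Subexpression sizes:
  U → 5
  S → 3
  (U ⋈[g=h] S) → 2
  π[v,x]((U ⋈[g=h] S)) → 2
  π[x](π[v,x]((U ⋈[g=h] S))) → 2

== RESULT ==
x
s
t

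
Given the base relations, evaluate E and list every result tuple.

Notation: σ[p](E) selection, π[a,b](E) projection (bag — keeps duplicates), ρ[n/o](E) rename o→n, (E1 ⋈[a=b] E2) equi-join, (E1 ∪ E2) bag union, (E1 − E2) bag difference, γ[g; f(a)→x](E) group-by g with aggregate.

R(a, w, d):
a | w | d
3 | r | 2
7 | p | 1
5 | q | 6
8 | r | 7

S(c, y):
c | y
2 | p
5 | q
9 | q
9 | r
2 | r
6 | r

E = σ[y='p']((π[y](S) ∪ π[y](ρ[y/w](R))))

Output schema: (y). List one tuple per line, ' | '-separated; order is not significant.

Row counts bottom-up:
  S → 6
  π[y](S) → 6
  R → 4
  ρ[y/w](R) → 4
  π[y](ρ[y/w](R)) → 4
  (π[y](S) ∪ π[y](ρ[y/w](R))) → 10
  σ[y='p']((π[y](S) ∪ π[y](ρ[y/w](R)))) → 2

== RESULT ==
y
p
p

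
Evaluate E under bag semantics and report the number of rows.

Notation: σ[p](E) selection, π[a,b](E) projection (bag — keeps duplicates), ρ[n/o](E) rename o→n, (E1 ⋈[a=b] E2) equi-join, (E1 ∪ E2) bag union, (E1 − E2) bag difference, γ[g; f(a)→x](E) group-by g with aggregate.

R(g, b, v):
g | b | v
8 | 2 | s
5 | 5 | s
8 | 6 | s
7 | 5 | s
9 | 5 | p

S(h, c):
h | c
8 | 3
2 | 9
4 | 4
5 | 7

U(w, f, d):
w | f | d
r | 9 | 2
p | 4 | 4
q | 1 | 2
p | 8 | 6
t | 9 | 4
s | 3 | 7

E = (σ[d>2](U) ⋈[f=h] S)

Stepwise |·|:
  U → 6
  σ[d>2](U) → 4
  S → 4
  (σ[d>2](U) ⋈[f=h] S) → 2

|E| = 2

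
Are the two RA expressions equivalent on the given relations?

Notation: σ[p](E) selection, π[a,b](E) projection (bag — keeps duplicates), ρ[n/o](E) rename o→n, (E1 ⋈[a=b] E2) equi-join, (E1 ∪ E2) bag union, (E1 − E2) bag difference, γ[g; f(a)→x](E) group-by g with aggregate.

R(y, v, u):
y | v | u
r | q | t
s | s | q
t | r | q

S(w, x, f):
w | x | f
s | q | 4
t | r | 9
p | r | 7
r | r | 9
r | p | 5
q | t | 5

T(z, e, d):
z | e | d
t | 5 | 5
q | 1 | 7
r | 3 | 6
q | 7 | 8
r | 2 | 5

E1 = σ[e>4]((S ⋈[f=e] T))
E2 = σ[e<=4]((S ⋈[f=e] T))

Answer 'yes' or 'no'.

E1 subexpression sizes:
  S → 6
  T → 5
  (S ⋈[f=e] T) → 3
  σ[e>4]((S ⋈[f=e] T)) → 3
E2 subexpression sizes:
  S → 6
  T → 5
  (S ⋈[f=e] T) → 3
  σ[e<=4]((S ⋈[f=e] T)) → 0

E1 result:
w | x | f | z | e | d
p | r | 7 | q | 7 | 8
q | t | 5 | t | 5 | 5
r | p | 5 | t | 5 | 5
E2 result:
w | x | f | z | e | d
(0 rows)
Witness: ('p', 'r', 7, 'q', 7, 8) appears 1× in E1 but 0× in E2.

no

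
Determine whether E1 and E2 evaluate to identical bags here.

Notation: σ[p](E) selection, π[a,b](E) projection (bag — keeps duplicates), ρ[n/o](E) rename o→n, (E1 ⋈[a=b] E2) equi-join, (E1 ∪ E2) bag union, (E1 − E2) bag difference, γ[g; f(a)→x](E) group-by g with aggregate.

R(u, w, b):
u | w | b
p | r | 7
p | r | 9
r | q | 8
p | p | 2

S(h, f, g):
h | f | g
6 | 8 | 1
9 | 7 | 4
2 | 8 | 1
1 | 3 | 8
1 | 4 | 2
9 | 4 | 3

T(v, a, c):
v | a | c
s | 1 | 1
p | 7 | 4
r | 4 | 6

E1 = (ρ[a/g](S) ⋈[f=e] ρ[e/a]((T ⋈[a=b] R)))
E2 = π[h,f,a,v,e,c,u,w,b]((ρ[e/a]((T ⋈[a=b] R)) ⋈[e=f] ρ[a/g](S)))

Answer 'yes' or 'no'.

E1 stepwise |·|:
  S → 6
  ρ[a/g](S) → 6
  T → 3
  R → 4
  (T ⋈[a=b] R) → 1
  ρ[e/a]((T ⋈[a=b] R)) → 1
  (ρ[a/g](S) ⋈[f=e] ρ[e/a]((T ⋈[a=b] R))) → 1
E2 stepwise |·|:
  T → 3
  R → 4
  (T ⋈[a=b] R) → 1
  ρ[e/a]((T ⋈[a=b] R)) → 1
  S → 6
  ρ[a/g](S) → 6
  (ρ[e/a]((T ⋈[a=b] R)) ⋈[e=f] ρ[a/g](S)) → 1
  π[h,f,a,v,e,c,u,w,b]((ρ[e/a]((T ⋈[a=b] R)) ⋈[e=f] ρ[a/g](S))) → 1

E1 and E2 produce the same multiset:
h | f | a | v | e | c | u | w | b
9 | 7 | 4 | p | 7 | 4 | p | r | 7

yes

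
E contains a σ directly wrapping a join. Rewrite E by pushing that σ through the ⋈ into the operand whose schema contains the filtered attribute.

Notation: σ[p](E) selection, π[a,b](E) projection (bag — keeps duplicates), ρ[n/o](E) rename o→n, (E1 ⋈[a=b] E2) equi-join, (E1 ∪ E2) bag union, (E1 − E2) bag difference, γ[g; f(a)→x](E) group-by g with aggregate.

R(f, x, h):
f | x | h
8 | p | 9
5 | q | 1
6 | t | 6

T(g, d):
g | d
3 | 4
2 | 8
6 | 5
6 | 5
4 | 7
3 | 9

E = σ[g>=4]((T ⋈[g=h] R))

σ filters on g, owned by the left side.
E' = (σ[g>=4](T) ⋈[g=h] R)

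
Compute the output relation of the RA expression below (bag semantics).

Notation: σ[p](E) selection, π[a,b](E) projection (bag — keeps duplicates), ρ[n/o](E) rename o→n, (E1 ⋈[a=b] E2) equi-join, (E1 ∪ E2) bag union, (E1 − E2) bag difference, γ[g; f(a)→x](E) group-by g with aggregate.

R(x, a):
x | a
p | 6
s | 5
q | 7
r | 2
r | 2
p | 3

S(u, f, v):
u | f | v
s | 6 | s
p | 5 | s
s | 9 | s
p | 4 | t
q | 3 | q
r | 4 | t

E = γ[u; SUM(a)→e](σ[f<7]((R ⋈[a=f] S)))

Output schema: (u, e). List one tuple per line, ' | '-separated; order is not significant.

Stepwise |·|:
  R → 6
  S → 6
  (R ⋈[a=f] S) → 3
  σ[f<7]((R ⋈[a=f] S)) → 3
  γ[u; SUM(a)→e](σ[f<7]((R ⋈[a=f] S))) → 3

== RESULT ==
u | e
p | 5
q | 3
s | 6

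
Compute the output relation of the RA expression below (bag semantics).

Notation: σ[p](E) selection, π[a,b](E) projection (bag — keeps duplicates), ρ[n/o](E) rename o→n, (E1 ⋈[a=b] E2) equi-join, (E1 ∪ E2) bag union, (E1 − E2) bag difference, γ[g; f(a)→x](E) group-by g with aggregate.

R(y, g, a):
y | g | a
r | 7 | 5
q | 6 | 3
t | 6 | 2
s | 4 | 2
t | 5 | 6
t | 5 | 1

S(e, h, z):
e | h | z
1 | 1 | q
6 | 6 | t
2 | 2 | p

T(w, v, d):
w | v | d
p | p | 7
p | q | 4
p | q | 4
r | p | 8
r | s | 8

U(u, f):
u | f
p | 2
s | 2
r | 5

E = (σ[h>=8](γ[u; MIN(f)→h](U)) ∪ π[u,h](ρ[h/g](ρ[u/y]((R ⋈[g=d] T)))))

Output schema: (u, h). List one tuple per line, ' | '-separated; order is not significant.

Subexpression sizes:
  U → 3
  γ[u; MIN(f)→h](U) → 3
  σ[h>=8](γ[u; MIN(f)→h](U)) → 0
  R → 6
  T → 5
  (R ⋈[g=d] T) → 3
  ρ[u/y]((R ⋈[g=d] T)) → 3
  ρ[h/g](ρ[u/y]((R ⋈[g=d] T))) → 3
  π[u,h](ρ[h/g](ρ[u/y]((R ⋈[g=d] T)))) → 3
  (σ[h>=8](γ[u; MIN(f)→h](U)) ∪ π[u,h](ρ[h/g](ρ[u/y]((R ⋈[g=d] T))))) → 3

== RESULT ==
u | h
r | 7
s | 4
s | 4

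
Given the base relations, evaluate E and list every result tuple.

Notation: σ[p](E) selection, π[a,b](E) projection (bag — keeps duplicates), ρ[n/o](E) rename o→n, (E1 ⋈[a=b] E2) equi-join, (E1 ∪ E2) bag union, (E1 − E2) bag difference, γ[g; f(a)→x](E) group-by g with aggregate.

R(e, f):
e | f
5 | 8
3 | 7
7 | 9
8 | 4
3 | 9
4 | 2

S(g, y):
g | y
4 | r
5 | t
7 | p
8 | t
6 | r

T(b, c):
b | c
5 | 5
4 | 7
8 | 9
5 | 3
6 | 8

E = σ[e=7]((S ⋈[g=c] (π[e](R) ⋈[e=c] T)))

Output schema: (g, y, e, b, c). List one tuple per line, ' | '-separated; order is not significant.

Row counts bottom-up:
  S → 5
  R → 6
  π[e](R) → 6
  T → 5
  (π[e](R) ⋈[e=c] T) → 5
  (S ⋈[g=c] (π[e](R) ⋈[e=c] T)) → 3
  σ[e=7]((S ⋈[g=c] (π[e](R) ⋈[e=c] T))) → 1

== RESULT ==
g | y | e | b | c
7 | p | 7 | 4 | 7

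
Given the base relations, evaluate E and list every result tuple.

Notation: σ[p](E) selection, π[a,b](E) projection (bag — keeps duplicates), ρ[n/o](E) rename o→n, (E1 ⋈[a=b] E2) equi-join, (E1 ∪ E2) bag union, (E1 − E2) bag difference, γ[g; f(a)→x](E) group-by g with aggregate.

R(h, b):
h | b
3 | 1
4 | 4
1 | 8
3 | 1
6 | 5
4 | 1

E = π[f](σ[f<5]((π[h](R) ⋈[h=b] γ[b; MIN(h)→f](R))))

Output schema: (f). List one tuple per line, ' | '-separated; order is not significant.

Subexpression sizes:
  R → 6
  π[h](R) → 6
  R → 6
  γ[b; MIN(h)→f](R) → 4
  (π[h](R) ⋈[h=b] γ[b; MIN(h)→f](R)) → 3
  σ[f<5]((π[h](R) ⋈[h=b] γ[b; MIN(h)→f](R))) → 3
  π[f](σ[f<5]((π[h](R) ⋈[h=b] γ[b; MIN(h)→f](R)))) → 3

== RESULT ==
f
3
4
4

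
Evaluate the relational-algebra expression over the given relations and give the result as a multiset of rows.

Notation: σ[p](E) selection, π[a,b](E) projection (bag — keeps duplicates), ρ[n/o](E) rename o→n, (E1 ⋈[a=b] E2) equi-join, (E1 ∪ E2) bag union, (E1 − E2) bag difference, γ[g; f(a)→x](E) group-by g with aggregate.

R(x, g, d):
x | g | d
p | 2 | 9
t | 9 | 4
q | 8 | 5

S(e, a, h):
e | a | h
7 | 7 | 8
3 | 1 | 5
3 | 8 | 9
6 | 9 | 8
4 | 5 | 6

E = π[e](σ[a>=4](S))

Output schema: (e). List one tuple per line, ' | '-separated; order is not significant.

Row counts bottom-up:
  S → 5
  σ[a>=4](S) → 4
  π[e](σ[a>=4](S)) → 4

== RESULT ==
e
3
4
6
7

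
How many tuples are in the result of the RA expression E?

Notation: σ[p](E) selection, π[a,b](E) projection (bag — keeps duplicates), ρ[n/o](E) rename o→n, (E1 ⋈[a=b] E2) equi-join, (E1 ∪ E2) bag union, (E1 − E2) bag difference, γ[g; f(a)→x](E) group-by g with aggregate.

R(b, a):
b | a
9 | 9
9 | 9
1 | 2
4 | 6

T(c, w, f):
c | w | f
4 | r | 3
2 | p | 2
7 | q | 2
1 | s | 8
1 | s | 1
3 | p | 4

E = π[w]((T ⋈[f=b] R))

Row counts bottom-up:
  T → 6
  R → 4
  (T ⋈[f=b] R) → 2
  π[w]((T ⋈[f=b] R)) → 2

|E| = 2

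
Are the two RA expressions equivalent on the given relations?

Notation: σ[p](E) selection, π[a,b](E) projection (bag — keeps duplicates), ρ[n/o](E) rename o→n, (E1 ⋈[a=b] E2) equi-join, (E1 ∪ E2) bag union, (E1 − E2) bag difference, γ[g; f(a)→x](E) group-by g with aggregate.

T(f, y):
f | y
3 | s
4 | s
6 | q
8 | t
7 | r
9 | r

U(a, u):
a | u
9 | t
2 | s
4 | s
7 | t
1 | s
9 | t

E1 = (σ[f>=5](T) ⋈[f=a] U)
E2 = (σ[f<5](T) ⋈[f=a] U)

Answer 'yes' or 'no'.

E1 stepwise |·|:
  T → 6
  σ[f>=5](T) → 4
  U → 6
  (σ[f>=5](T) ⋈[f=a] U) → 3
E2 stepwise |·|:
  T → 6
  σ[f<5](T) → 2
  U → 6
  (σ[f<5](T) ⋈[f=a] U) → 1

E1 result:
f | y | a | u
7 | r | 7 | t
9 | r | 9 | t
9 | r | 9 | t
E2 result:
f | y | a | u
4 | s | 4 | s
Witness: (7, 'r', 7, 't') appears 1× in E1 but 0× in E2.

no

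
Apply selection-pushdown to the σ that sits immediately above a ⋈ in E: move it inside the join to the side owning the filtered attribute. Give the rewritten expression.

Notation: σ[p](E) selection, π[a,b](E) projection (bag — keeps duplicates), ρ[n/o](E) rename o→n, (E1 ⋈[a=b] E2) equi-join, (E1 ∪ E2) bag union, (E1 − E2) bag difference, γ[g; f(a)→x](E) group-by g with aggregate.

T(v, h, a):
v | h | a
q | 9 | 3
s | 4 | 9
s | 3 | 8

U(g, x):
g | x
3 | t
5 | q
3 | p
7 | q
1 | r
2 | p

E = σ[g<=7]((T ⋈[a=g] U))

σ filters on g, owned by the right side.
E' = (T ⋈[a=g] σ[g<=7](U))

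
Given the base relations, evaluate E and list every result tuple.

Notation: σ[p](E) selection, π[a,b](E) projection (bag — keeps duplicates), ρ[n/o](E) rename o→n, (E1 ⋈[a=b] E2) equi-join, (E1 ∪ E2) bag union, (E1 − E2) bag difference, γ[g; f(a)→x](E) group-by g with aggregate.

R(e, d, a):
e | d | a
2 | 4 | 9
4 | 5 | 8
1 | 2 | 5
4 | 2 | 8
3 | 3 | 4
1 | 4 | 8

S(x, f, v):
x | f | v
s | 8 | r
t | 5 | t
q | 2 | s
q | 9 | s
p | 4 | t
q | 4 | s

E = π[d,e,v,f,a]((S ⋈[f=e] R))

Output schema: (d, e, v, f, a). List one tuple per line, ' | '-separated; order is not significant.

Row counts bottom-up:
  S → 6
  R → 6
  (S ⋈[f=e] R) → 5
  π[d,e,v,f,a]((S ⋈[f=e] R)) → 5

== RESULT ==
d | e | v | f | a
2 | 4 | s | 4 | 8
2 | 4 | t | 4 | 8
4 | 2 | s | 2 | 9
5 | 4 | s | 4 | 8
5 | 4 | t | 4 | 8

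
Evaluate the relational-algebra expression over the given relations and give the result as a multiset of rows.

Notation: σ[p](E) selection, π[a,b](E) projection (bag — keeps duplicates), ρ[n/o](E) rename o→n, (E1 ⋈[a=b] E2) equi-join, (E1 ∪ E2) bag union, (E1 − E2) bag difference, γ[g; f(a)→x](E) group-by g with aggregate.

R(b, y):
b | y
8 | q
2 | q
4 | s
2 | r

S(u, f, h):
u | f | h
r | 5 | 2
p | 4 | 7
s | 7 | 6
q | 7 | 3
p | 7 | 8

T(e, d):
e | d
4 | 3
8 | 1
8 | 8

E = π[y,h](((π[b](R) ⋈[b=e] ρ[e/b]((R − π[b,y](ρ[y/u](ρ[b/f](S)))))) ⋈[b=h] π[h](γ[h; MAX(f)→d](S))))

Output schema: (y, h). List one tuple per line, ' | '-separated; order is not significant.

Row counts bottom-up:
  R → 4
  π[b](R) → 4
  R → 4
  S → 5
  ρ[b/f](S) → 5
  ρ[y/u](ρ[b/f](S)) → 5
  π[b,y](ρ[y/u](ρ[b/f](S))) → 5
  (R − π[b,y](ρ[y/u](ρ[b/f](S)))) → 4
  ρ[e/b]((R − π[b,y](ρ[y/u](ρ[b/f](S))))) → 4
  (π[b](R) ⋈[b=e] ρ[e/b]((R − π[b,y](ρ[y/u](ρ[b/f](S)))))) → 6
  S → 5
  γ[h; MAX(f)→d](S) → 5
  π[h](γ[h; MAX(f)→d](S)) → 5
  ((π[b](R) ⋈[b=e] ρ[e/b]((R − π[b,y](ρ[y/u](ρ[b/f](S)))))) ⋈[b=h] π[h](γ[h; MAX(f)→d](S))) → 5
  π[y,h](((π[b](R) ⋈[b=e] ρ[e/b]((R − π[b,y](ρ[y/u](ρ[b/f](S)))))) ⋈[b=h] π[h](γ[h; MAX(f)→d](S)))) → 5

== RESULT ==
y | h
q | 2
q | 2
q | 8
r | 2
r | 2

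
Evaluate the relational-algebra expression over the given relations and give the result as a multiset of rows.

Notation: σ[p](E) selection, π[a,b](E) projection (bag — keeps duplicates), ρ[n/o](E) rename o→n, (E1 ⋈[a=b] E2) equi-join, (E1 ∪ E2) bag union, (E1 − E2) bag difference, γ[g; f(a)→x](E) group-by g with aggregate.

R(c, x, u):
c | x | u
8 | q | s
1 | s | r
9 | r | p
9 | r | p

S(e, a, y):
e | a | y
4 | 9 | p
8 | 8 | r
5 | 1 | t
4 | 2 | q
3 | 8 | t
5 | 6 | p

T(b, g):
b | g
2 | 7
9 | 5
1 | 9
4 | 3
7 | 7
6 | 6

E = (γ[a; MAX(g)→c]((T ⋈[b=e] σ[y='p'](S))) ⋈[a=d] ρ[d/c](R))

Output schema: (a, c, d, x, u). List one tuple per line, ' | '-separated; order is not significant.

Stepwise |·|:
  T → 6
  S → 6
  σ[y='p'](S) → 2
  (T ⋈[b=e] σ[y='p'](S)) → 1
  γ[a; MAX(g)→c]((T ⋈[b=e] σ[y='p'](S))) → 1
  R → 4
  ρ[d/c](R) → 4
  (γ[a; MAX(g)→c]((T ⋈[b=e] σ[y='p'](S))) ⋈[a=d] ρ[d/c](R)) → 2

== RESULT ==
a | c | d | x | u
9 | 3 | 9 | r | p
9 | 3 | 9 | r | p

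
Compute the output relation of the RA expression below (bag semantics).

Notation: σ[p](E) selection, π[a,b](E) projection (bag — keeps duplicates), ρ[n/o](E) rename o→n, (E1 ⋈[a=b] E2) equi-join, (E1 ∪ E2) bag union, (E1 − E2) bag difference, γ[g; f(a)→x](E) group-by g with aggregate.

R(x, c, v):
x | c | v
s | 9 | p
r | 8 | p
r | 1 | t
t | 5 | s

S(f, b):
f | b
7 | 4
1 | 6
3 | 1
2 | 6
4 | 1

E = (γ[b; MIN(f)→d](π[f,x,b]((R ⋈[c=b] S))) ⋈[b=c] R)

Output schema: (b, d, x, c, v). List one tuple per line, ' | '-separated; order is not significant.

Row counts bottom-up:
  R → 4
  S → 5
  (R ⋈[c=b] S) → 2
  π[f,x,b]((R ⋈[c=b] S)) → 2
  γ[b; MIN(f)→d](π[f,x,b]((R ⋈[c=b] S))) → 1
  R → 4
  (γ[b; MIN(f)→d](π[f,x,b]((R ⋈[c=b] S))) ⋈[b=c] R) → 1

== RESULT ==
b | d | x | c | v
1 | 3 | r | 1 | t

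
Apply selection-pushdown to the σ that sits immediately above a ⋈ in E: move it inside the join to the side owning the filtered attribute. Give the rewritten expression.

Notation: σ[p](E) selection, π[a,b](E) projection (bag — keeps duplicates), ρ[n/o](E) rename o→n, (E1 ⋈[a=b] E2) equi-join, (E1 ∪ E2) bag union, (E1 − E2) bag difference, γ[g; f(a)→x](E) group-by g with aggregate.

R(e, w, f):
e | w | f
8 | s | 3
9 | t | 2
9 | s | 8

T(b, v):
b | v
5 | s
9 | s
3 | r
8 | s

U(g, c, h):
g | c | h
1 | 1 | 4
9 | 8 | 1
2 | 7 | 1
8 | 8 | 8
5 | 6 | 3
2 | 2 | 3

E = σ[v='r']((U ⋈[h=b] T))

σ filters on v, owned by the right side.
E' = (U ⋈[h=b] σ[v='r'](T))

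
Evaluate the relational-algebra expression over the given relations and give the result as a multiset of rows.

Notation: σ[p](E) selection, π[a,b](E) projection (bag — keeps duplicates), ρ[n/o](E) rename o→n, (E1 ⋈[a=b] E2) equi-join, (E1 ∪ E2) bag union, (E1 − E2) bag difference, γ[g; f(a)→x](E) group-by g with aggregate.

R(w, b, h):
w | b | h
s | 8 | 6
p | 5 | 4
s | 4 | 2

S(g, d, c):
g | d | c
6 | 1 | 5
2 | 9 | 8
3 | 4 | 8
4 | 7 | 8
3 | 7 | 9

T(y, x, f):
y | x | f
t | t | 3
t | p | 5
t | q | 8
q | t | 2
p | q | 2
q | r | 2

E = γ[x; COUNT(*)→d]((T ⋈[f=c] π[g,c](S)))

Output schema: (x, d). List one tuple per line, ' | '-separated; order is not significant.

Subexpression sizes:
  T → 6
  S → 5
  π[g,c](S) → 5
  (T ⋈[f=c] π[g,c](S)) → 4
  γ[x; COUNT(*)→d]((T ⋈[f=c] π[g,c](S))) → 2

== RESULT ==
x | d
p | 1
q | 3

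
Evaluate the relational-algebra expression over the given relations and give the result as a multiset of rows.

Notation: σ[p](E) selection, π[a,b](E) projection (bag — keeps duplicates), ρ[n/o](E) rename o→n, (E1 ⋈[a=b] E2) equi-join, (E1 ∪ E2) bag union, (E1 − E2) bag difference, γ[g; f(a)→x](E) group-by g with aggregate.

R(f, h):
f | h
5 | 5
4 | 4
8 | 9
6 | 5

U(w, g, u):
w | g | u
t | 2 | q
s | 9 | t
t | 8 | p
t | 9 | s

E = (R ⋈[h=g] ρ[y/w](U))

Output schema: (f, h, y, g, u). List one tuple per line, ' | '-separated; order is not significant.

Per-node cardinality:
  R → 4
  U → 4
  ρ[y/w](U) → 4
  (R ⋈[h=g] ρ[y/w](U)) → 2

== RESULT ==
f | h | y | g | u
8 | 9 | s | 9 | t
8 | 9 | t | 9 | s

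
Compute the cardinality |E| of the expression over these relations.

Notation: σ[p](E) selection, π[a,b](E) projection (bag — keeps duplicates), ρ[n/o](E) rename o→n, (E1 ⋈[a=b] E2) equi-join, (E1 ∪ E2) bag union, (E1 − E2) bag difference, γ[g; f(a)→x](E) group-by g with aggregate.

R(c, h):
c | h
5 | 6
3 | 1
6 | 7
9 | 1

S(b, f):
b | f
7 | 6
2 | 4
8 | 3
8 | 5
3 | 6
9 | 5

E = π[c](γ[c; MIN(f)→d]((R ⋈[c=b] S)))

Per-node cardinality:
  R → 4
  S → 6
  (R ⋈[c=b] S) → 2
  γ[c; MIN(f)→d]((R ⋈[c=b] S)) → 2
  π[c](γ[c; MIN(f)→d]((R ⋈[c=b] S))) → 2

|E| = 2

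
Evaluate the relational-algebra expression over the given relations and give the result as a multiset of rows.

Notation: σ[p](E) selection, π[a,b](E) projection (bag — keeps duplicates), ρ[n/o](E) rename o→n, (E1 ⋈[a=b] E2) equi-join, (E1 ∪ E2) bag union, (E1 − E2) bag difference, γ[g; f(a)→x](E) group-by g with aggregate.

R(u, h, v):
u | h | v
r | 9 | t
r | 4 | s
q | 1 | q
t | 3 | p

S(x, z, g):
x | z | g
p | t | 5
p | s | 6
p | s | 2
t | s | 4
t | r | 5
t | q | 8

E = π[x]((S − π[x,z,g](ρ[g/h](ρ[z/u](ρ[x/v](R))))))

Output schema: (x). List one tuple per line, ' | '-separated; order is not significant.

Subexpression sizes:
  S → 6
  R → 4
  ρ[x/v](R) → 4
  ρ[z/u](ρ[x/v](R)) → 4
  ρ[g/h](ρ[z/u](ρ[x/v](R))) → 4
  π[x,z,g](ρ[g/h](ρ[z/u](ρ[x/v](R)))) → 4
  (S − π[x,z,g](ρ[g/h](ρ[z/u](ρ[x/v](R))))) → 6
  π[x]((S − π[x,z,g](ρ[g/h](ρ[z/u](ρ[x/v](R)))))) → 6

== RESULT ==
x
p
p
p
t
t
t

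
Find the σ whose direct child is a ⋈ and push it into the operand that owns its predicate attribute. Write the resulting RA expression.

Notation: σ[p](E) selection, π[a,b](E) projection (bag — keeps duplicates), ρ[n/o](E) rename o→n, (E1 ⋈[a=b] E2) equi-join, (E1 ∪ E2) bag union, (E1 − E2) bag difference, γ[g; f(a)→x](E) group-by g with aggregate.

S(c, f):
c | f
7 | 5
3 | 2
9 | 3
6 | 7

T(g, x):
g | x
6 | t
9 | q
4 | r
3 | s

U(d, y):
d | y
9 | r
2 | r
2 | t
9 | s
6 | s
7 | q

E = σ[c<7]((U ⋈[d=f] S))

σ filters on c, owned by the right side.
E' = (U ⋈[d=f] σ[c<7](S))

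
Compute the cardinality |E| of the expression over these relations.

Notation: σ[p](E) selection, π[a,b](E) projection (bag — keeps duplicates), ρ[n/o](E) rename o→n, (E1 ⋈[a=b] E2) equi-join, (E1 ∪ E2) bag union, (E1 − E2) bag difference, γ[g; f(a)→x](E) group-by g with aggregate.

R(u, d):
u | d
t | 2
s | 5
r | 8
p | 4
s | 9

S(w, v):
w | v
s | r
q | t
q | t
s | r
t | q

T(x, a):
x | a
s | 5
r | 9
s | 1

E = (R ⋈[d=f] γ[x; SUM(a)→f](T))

Subexpression sizes:
  R → 5
  T → 3
  γ[x; SUM(a)→f](T) → 2
  (R ⋈[d=f] γ[x; SUM(a)→f](T)) → 1

|E| = 1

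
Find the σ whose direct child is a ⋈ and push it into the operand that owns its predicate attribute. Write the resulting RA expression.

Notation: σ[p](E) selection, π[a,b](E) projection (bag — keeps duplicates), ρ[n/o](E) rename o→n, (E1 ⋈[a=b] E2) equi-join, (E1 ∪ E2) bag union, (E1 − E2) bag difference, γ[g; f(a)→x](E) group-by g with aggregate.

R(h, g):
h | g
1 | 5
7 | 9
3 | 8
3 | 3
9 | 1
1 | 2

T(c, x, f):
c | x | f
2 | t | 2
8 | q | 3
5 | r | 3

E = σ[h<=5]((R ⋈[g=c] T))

σ filters on h, owned by the left side.
E' = (σ[h<=5](R) ⋈[g=c] T)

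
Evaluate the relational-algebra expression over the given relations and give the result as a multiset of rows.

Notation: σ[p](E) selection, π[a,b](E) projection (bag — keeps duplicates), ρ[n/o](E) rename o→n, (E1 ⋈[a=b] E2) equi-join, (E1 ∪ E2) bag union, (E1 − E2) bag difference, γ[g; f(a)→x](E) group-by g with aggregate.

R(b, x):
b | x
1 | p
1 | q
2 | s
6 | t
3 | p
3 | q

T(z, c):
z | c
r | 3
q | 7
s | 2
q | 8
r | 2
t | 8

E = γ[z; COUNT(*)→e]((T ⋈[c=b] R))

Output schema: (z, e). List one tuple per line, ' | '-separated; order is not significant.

Per-node cardinality:
  T → 6
  R → 6
  (T ⋈[c=b] R) → 4
  γ[z; COUNT(*)→e]((T ⋈[c=b] R)) → 2

== RESULT ==
z | e
r | 3
s | 1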